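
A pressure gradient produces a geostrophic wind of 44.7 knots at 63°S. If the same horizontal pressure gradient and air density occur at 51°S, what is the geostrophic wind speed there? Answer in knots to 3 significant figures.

With the same pressure gradient and density, V_g ∝ 1/f ∝ 1/sin φ.
V₂ = V₁ · sin φ₁ / sin φ₂ = 44.7 × sin 63° / sin 51°
V₂ = 44.7 × 0.8910/0.7771 = 51.2 knots

51.2 knots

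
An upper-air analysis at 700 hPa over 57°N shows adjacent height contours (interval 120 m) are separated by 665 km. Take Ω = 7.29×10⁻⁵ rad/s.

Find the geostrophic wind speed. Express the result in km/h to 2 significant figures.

52 km/h

Coriolis parameter at 57°N:
f = 2Ω sin φ = 2 × 7.29×10⁻⁵ × sin 57° = 1.22×10⁻⁴ s⁻¹
Height gradient: |∂Z/∂n| = 120 m / 665000 m = 1.80×10⁻⁴
On a pressure surface, geostrophic balance gives V_g = (g/f)|∂Z/∂n|:
V_g = 9.81 × 1.80×10⁻⁴ / 1.22×10⁻⁴ = 14.5 m/s
Converting: 14.5 m/s × 3.6 = 52 km/h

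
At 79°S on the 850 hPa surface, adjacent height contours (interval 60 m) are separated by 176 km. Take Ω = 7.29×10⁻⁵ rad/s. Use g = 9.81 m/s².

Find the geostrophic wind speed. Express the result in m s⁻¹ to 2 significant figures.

Coriolis parameter at 79°S:
f = 2Ω sin φ = 2 × 7.29×10⁻⁵ × sin 79° = 1.43×10⁻⁴ s⁻¹
Height gradient: |∂Z/∂n| = 60 m / 176000 m = 3.41×10⁻⁴
On a pressure surface, geostrophic balance gives V_g = (g/f)|∂Z/∂n|:
V_g = 9.81 × 3.41×10⁻⁴ / 1.43×10⁻⁴ = 23.4 m/s

23 m s⁻¹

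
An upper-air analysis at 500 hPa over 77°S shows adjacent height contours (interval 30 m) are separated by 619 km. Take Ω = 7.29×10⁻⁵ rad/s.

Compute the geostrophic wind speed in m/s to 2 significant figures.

Coriolis parameter at 77°S:
f = 2Ω sin φ = 2 × 7.29×10⁻⁵ × sin 77° = 1.42×10⁻⁴ s⁻¹
Height gradient: |∂Z/∂n| = 30 m / 619000 m = 4.85×10⁻⁵
On a pressure surface, geostrophic balance gives V_g = (g/f)|∂Z/∂n|:
V_g = 9.81 × 4.85×10⁻⁵ / 1.42×10⁻⁴ = 3.35 m/s

3.3 m/s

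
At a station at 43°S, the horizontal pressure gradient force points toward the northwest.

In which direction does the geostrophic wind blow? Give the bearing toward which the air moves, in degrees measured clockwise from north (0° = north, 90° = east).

225°

The pressure-gradient force points toward the northwest (bearing 315°).
Geostrophic balance: in the Southern Hemisphere the Coriolis force deflects motion to the left, so the geostrophic wind blows 90° to the left of the pressure-gradient force (low pressure on the right).
Rotating 315° by 90° counterclockwise gives 225° — the wind blows toward the southwest.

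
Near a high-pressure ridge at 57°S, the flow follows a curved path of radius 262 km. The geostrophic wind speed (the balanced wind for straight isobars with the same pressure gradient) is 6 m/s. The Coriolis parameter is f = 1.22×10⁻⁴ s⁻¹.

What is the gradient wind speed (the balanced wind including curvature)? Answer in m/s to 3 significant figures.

Around a high, pressure-gradient force acts outward with centrifugal, so Coriolis balances both:
fV = (1/ρ)|∂P/∂n| + V²/R  →  V² − fR·V + fR·V_g = 0
With fR = 1.22×10⁻⁴ × 262×10³ m = 32.0 m/s:
V = [fR − √((fR)² − 4 fR V_g)]/2 = [32.0 − √(32.0² − 4×32.0×6)]/2 = 8 m/s
Supergeostrophic (V > V_g = 6 m/s), as expected around a high.

8.00 m/s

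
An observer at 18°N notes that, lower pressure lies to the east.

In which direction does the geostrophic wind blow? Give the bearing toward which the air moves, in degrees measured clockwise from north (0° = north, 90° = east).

180°

The pressure-gradient force points toward the east (bearing 090°).
Geostrophic balance: in the Northern Hemisphere the Coriolis force deflects motion to the right, so the geostrophic wind blows 90° to the right of the pressure-gradient force (low pressure on the left).
Rotating 090° by 90° clockwise gives 180° — the wind blows toward the south.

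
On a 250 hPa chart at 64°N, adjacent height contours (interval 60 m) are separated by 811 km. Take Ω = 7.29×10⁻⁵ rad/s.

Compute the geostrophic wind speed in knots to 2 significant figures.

11 knots

Coriolis parameter at 64°N:
f = 2Ω sin φ = 2 × 7.29×10⁻⁵ × sin 64° = 1.31×10⁻⁴ s⁻¹
Height gradient: |∂Z/∂n| = 60 m / 811000 m = 7.40×10⁻⁵
On a pressure surface, geostrophic balance gives V_g = (g/f)|∂Z/∂n|:
V_g = 9.81 × 7.40×10⁻⁵ / 1.31×10⁻⁴ = 5.54 m/s
Converting: 5.54 m/s × 1.944 = 11 knots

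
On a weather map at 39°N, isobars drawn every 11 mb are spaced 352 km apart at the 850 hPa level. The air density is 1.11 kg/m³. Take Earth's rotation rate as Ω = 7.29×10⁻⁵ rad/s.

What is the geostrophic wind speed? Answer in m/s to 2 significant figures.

31 m/s

Coriolis parameter at 39°N:
f = 2Ω sin φ = 2 × 7.29×10⁻⁵ × sin 39° = 9.18×10⁻⁵ s⁻¹
Pressure gradient: |∂P/∂n| = 1100 Pa / 352000 m = 3.12×10⁻³ Pa/m
Geostrophic balance (pressure-gradient force = Coriolis force):
V_g = (1/(fρ)) |∂P/∂n| = 3.12×10⁻³ / (9.18×10⁻⁵ × 1.11) = 30.7 m/s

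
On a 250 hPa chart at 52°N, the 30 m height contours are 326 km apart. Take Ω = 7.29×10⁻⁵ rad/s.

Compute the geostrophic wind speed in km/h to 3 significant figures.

Coriolis parameter at 52°N:
f = 2Ω sin φ = 2 × 7.29×10⁻⁵ × sin 52° = 1.15×10⁻⁴ s⁻¹
Height gradient: |∂Z/∂n| = 30 m / 326000 m = 9.20×10⁻⁵
On a pressure surface, geostrophic balance gives V_g = (g/f)|∂Z/∂n|:
V_g = 9.81 × 9.20×10⁻⁵ / 1.15×10⁻⁴ = 7.86 m/s
Converting: 7.86 m/s × 3.6 = 28.3 km/h

28.3 km/h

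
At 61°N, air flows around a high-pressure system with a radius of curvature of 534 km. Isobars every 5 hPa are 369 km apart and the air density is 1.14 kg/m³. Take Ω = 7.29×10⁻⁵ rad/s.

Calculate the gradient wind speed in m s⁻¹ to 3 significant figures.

Coriolis parameter at 61°N:
f = 2Ω sin φ = 2 × 7.29×10⁻⁵ × sin 61° = 1.28×10⁻⁴ s⁻¹
Pressure gradient: |∂P/∂n| = 500 Pa / 369000 m = 1.36×10⁻³ Pa/m
Geostrophic speed: V_g = |∂P/∂n|/(fρ) = 1.36×10⁻³/(1.28×10⁻⁴ × 1.14) = 9.32 m/s
Around a high, pressure-gradient force acts outward with centrifugal, so Coriolis balances both:
fV = (1/ρ)|∂P/∂n| + V²/R  →  V² − fR·V + fR·V_g = 0
With fR = 1.28×10⁻⁴ × 534×10³ m = 68.1 m/s:
V = [fR − √((fR)² − 4 fR V_g)]/2 = [68.1 − √(68.1² − 4×68.1×9.32)]/2 = 11.1 m/s
Supergeostrophic (V > V_g = 9.32 m/s), as expected around a high.

11.1 m s⁻¹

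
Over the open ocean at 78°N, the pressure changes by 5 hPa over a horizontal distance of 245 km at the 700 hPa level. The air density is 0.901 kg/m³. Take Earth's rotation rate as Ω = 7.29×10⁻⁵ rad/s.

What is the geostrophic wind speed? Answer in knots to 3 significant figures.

Coriolis parameter at 78°N:
f = 2Ω sin φ = 2 × 7.29×10⁻⁵ × sin 78° = 1.43×10⁻⁴ s⁻¹
Pressure gradient: |∂P/∂n| = 500 Pa / 245000 m = 2.04×10⁻³ Pa/m
Geostrophic balance (pressure-gradient force = Coriolis force):
V_g = (1/(fρ)) |∂P/∂n| = 2.04×10⁻³ / (1.43×10⁻⁴ × 0.901) = 15.9 m/s
Converting: 15.9 m/s × 1.944 = 30.9 knots

30.9 knots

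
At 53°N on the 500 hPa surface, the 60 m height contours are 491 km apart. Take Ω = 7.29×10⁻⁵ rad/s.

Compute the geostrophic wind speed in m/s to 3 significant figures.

10.3 m/s

Coriolis parameter at 53°N:
f = 2Ω sin φ = 2 × 7.29×10⁻⁵ × sin 53° = 1.16×10⁻⁴ s⁻¹
Height gradient: |∂Z/∂n| = 60 m / 491000 m = 1.22×10⁻⁴
On a pressure surface, geostrophic balance gives V_g = (g/f)|∂Z/∂n|:
V_g = 9.81 × 1.22×10⁻⁴ / 1.16×10⁻⁴ = 10.3 m/s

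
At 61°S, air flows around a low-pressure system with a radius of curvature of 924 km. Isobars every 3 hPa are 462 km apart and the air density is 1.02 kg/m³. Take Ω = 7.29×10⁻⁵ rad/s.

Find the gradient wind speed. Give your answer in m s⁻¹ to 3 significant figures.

Coriolis parameter at 61°S:
f = 2Ω sin φ = 2 × 7.29×10⁻⁵ × sin 61° = 1.28×10⁻⁴ s⁻¹
Pressure gradient: |∂P/∂n| = 300 Pa / 462000 m = 6.49×10⁻⁴ Pa/m
Geostrophic speed: V_g = |∂P/∂n|/(fρ) = 6.49×10⁻⁴/(1.28×10⁻⁴ × 1.02) = 4.99 m/s
Around a low, centrifugal force acts outward with Coriolis, so pressure-gradient force balances both:
(1/ρ)|∂P/∂n| = fV + V²/R  →  V² + fR·V − fR·V_g = 0
With fR = 1.28×10⁻⁴ × 924×10³ m = 118 m/s:
V = [−fR + √((fR)² + 4 fR V_g)]/2 = [−118 + √(118² + 4×118×4.99)]/2 = 4.8 m/s
Subgeostrophic (V < V_g = 4.99 m/s), as expected around a low.

4.80 m s⁻¹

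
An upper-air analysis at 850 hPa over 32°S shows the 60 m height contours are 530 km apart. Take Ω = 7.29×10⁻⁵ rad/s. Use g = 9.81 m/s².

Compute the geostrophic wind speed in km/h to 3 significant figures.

51.7 km/h

Coriolis parameter at 32°S:
f = 2Ω sin φ = 2 × 7.29×10⁻⁵ × sin 32° = 7.73×10⁻⁵ s⁻¹
Height gradient: |∂Z/∂n| = 60 m / 530000 m = 1.13×10⁻⁴
On a pressure surface, geostrophic balance gives V_g = (g/f)|∂Z/∂n|:
V_g = 9.81 × 1.13×10⁻⁴ / 7.73×10⁻⁵ = 14.4 m/s
Converting: 14.4 m/s × 3.6 = 51.7 km/h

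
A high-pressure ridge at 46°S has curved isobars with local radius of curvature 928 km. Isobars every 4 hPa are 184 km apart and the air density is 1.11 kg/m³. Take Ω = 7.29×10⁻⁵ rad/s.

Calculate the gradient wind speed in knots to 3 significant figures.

Coriolis parameter at 46°S:
f = 2Ω sin φ = 2 × 7.29×10⁻⁵ × sin 46° = 1.05×10⁻⁴ s⁻¹
Pressure gradient: |∂P/∂n| = 400 Pa / 184000 m = 2.17×10⁻³ Pa/m
Geostrophic speed: V_g = |∂P/∂n|/(fρ) = 2.17×10⁻³/(1.05×10⁻⁴ × 1.11) = 18.7 m/s
Around a high, pressure-gradient force acts outward with centrifugal, so Coriolis balances both:
fV = (1/ρ)|∂P/∂n| + V²/R  →  V² − fR·V + fR·V_g = 0
With fR = 1.05×10⁻⁴ × 928×10³ m = 97.3 m/s:
V = [fR − √((fR)² − 4 fR V_g)]/2 = [97.3 − √(97.3² − 4×97.3×18.7)]/2 = 25.2 m/s
Supergeostrophic (V > V_g = 18.7 m/s), as expected around a high.
Converting: 25.2 m/s × 1.944 = 49.0 knots

49.0 knots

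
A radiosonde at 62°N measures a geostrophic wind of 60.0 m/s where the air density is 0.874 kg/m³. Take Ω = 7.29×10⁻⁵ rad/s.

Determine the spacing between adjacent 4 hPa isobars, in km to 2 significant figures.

Coriolis parameter at 62°N:
f = 2Ω sin φ = 2 × 7.29×10⁻⁵ × sin 62° = 1.29×10⁻⁴ s⁻¹
Geostrophic balance rearranged: |∂P/∂n| = f ρ V_g
|∂P/∂n| = 1.29×10⁻⁴ × 0.874 × 60.0 = 6.75×10⁻³ Pa/m
Isobar spacing: Δn = ΔP/|∂P/∂n| = 400 Pa / 6.75×10⁻³ Pa/m = 59252 m ≈ 59 km

59 km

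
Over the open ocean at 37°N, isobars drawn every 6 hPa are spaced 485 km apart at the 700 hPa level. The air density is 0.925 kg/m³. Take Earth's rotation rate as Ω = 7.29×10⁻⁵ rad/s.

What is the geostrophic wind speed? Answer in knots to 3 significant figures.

29.6 knots

Coriolis parameter at 37°N:
f = 2Ω sin φ = 2 × 7.29×10⁻⁵ × sin 37° = 8.77×10⁻⁵ s⁻¹
Pressure gradient: |∂P/∂n| = 600 Pa / 485000 m = 1.24×10⁻³ Pa/m
Geostrophic balance (pressure-gradient force = Coriolis force):
V_g = (1/(fρ)) |∂P/∂n| = 1.24×10⁻³ / (8.77×10⁻⁵ × 0.925) = 15.2 m/s
Converting: 15.2 m/s × 1.944 = 29.6 knots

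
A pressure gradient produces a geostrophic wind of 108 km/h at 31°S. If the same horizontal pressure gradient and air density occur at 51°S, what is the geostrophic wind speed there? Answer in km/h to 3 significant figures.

With the same pressure gradient and density, V_g ∝ 1/f ∝ 1/sin φ.
V₂ = V₁ · sin φ₁ / sin φ₂ = 108 × sin 31° / sin 51°
V₂ = 108 × 0.5150/0.7771 = 71.6 km/h

71.6 km/h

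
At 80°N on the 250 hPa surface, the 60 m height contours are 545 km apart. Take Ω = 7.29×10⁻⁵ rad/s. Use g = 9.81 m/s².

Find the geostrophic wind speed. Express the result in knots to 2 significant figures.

15 knots

Coriolis parameter at 80°N:
f = 2Ω sin φ = 2 × 7.29×10⁻⁵ × sin 80° = 1.44×10⁻⁴ s⁻¹
Height gradient: |∂Z/∂n| = 60 m / 545000 m = 1.10×10⁻⁴
On a pressure surface, geostrophic balance gives V_g = (g/f)|∂Z/∂n|:
V_g = 9.81 × 1.10×10⁻⁴ / 1.44×10⁻⁴ = 7.52 m/s
Converting: 7.52 m/s × 1.944 = 15 knots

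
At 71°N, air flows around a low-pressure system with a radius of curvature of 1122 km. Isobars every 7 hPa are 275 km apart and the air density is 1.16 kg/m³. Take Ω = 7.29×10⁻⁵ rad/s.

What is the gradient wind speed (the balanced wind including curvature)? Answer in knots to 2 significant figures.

28 knots

Coriolis parameter at 71°N:
f = 2Ω sin φ = 2 × 7.29×10⁻⁵ × sin 71° = 1.38×10⁻⁴ s⁻¹
Pressure gradient: |∂P/∂n| = 700 Pa / 275000 m = 2.55×10⁻³ Pa/m
Geostrophic speed: V_g = |∂P/∂n|/(fρ) = 2.55×10⁻³/(1.38×10⁻⁴ × 1.16) = 15.9 m/s
Around a low, centrifugal force acts outward with Coriolis, so pressure-gradient force balances both:
(1/ρ)|∂P/∂n| = fV + V²/R  →  V² + fR·V − fR·V_g = 0
With fR = 1.38×10⁻⁴ × 1122×10³ m = 155 m/s:
V = [−fR + √((fR)² + 4 fR V_g)]/2 = [−155 + √(155² + 4×155×15.9)]/2 = 14.5 m/s
Subgeostrophic (V < V_g = 15.9 m/s), as expected around a low.
Converting: 14.5 m/s × 1.944 = 28 knots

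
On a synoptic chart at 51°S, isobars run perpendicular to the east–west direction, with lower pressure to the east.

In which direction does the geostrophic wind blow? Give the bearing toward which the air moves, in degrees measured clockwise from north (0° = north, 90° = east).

000°

The pressure-gradient force points toward the east (bearing 090°).
Geostrophic balance: in the Southern Hemisphere the Coriolis force deflects motion to the left, so the geostrophic wind blows 90° to the left of the pressure-gradient force (low pressure on the right).
Rotating 090° by 90° counterclockwise gives 000° — the wind blows toward the north.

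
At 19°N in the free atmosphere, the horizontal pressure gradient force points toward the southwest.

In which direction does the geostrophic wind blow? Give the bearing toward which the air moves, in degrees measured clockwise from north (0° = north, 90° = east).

315°

The pressure-gradient force points toward the southwest (bearing 225°).
Geostrophic balance: in the Northern Hemisphere the Coriolis force deflects motion to the right, so the geostrophic wind blows 90° to the right of the pressure-gradient force (low pressure on the left).
Rotating 225° by 90° clockwise gives 315° — the wind blows toward the northwest.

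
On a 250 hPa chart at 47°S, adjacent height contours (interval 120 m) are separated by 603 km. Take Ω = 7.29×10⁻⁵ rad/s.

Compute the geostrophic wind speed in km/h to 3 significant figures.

Coriolis parameter at 47°S:
f = 2Ω sin φ = 2 × 7.29×10⁻⁵ × sin 47° = 1.07×10⁻⁴ s⁻¹
Height gradient: |∂Z/∂n| = 120 m / 603000 m = 1.99×10⁻⁴
On a pressure surface, geostrophic balance gives V_g = (g/f)|∂Z/∂n|:
V_g = 9.81 × 1.99×10⁻⁴ / 1.07×10⁻⁴ = 18.3 m/s
Converting: 18.3 m/s × 3.6 = 65.9 km/h

65.9 km/h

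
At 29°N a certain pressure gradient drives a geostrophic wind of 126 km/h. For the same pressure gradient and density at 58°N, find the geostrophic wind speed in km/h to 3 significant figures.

With the same pressure gradient and density, V_g ∝ 1/f ∝ 1/sin φ.
V₂ = V₁ · sin φ₁ / sin φ₂ = 126 × sin 29° / sin 58°
V₂ = 126 × 0.4848/0.8480 = 72.0 km/h

72.0 km/h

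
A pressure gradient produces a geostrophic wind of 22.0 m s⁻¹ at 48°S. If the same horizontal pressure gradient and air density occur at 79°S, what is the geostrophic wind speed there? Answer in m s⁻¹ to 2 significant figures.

17 m s⁻¹

With the same pressure gradient and density, V_g ∝ 1/f ∝ 1/sin φ.
V₂ = V₁ · sin φ₁ / sin φ₂ = 22.0 × sin 48° / sin 79°
V₂ = 22.0 × 0.7431/0.9816 = 17 m s⁻¹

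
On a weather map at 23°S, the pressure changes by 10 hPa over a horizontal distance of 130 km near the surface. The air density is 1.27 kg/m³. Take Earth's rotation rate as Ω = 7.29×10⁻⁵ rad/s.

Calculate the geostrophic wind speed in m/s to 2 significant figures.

Coriolis parameter at 23°S:
f = 2Ω sin φ = 2 × 7.29×10⁻⁵ × sin 23° = 5.70×10⁻⁵ s⁻¹
Pressure gradient: |∂P/∂n| = 1000 Pa / 130000 m = 7.69×10⁻³ Pa/m
Geostrophic balance (pressure-gradient force = Coriolis force):
V_g = (1/(fρ)) |∂P/∂n| = 7.69×10⁻³ / (5.70×10⁻⁵ × 1.27) = 106 m/s

110 m/s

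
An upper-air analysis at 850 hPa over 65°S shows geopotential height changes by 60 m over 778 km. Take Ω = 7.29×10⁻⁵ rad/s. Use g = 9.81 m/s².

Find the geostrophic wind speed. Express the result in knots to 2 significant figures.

11 knots

Coriolis parameter at 65°S:
f = 2Ω sin φ = 2 × 7.29×10⁻⁵ × sin 65° = 1.32×10⁻⁴ s⁻¹
Height gradient: |∂Z/∂n| = 60 m / 778000 m = 7.71×10⁻⁵
On a pressure surface, geostrophic balance gives V_g = (g/f)|∂Z/∂n|:
V_g = 9.81 × 7.71×10⁻⁵ / 1.32×10⁻⁴ = 5.73 m/s
Converting: 5.73 m/s × 1.944 = 11 knots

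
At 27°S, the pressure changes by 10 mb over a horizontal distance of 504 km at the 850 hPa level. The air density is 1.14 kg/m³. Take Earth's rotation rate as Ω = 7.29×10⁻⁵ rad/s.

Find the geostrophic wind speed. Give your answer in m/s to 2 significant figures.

Coriolis parameter at 27°S:
f = 2Ω sin φ = 2 × 7.29×10⁻⁵ × sin 27° = 6.62×10⁻⁵ s⁻¹
Pressure gradient: |∂P/∂n| = 1000 Pa / 504000 m = 1.98×10⁻³ Pa/m
Geostrophic balance (pressure-gradient force = Coriolis force):
V_g = (1/(fρ)) |∂P/∂n| = 1.98×10⁻³ / (6.62×10⁻⁵ × 1.14) = 26.3 m/s

26 m/s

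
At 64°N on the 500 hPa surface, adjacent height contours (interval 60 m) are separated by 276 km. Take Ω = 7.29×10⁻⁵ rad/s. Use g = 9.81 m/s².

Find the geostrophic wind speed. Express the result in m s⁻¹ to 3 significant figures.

Coriolis parameter at 64°N:
f = 2Ω sin φ = 2 × 7.29×10⁻⁵ × sin 64° = 1.31×10⁻⁴ s⁻¹
Height gradient: |∂Z/∂n| = 60 m / 276000 m = 2.17×10⁻⁴
On a pressure surface, geostrophic balance gives V_g = (g/f)|∂Z/∂n|:
V_g = 9.81 × 2.17×10⁻⁴ / 1.31×10⁻⁴ = 16.3 m/s

16.3 m s⁻¹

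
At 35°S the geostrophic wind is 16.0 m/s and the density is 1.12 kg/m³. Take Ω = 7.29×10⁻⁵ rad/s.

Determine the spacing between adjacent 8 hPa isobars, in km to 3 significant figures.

534 km

Coriolis parameter at 35°S:
f = 2Ω sin φ = 2 × 7.29×10⁻⁵ × sin 35° = 8.36×10⁻⁵ s⁻¹
Geostrophic balance rearranged: |∂P/∂n| = f ρ V_g
|∂P/∂n| = 8.36×10⁻⁵ × 1.12 × 16.0 = 1.50×10⁻³ Pa/m
Isobar spacing: Δn = ΔP/|∂P/∂n| = 800 Pa / 1.50×10⁻³ Pa/m = 533830 m ≈ 534 km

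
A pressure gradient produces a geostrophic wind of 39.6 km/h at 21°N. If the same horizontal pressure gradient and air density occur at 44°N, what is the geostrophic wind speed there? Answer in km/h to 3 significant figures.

20.4 km/h

With the same pressure gradient and density, V_g ∝ 1/f ∝ 1/sin φ.
V₂ = V₁ · sin φ₁ / sin φ₂ = 39.6 × sin 21° / sin 44°
V₂ = 39.6 × 0.3584/0.6947 = 20.4 km/h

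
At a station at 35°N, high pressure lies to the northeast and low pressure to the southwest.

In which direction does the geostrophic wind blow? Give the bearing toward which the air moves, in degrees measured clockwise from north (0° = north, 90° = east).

The pressure-gradient force points toward the southwest (bearing 225°).
Geostrophic balance: in the Northern Hemisphere the Coriolis force deflects motion to the right, so the geostrophic wind blows 90° to the right of the pressure-gradient force (low pressure on the left).
Rotating 225° by 90° clockwise gives 315° — the wind blows toward the northwest.

315°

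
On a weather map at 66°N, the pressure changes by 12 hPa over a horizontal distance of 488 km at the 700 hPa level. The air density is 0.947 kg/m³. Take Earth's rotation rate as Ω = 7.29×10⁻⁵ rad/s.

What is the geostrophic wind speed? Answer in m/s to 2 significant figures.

Coriolis parameter at 66°N:
f = 2Ω sin φ = 2 × 7.29×10⁻⁵ × sin 66° = 1.33×10⁻⁴ s⁻¹
Pressure gradient: |∂P/∂n| = 1200 Pa / 488000 m = 2.46×10⁻³ Pa/m
Geostrophic balance (pressure-gradient force = Coriolis force):
V_g = (1/(fρ)) |∂P/∂n| = 2.46×10⁻³ / (1.33×10⁻⁴ × 0.947) = 19.5 m/s

19 m/s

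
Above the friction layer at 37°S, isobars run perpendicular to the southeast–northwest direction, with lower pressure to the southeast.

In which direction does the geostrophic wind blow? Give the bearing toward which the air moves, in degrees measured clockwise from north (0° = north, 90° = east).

045°

The pressure-gradient force points toward the southeast (bearing 135°).
Geostrophic balance: in the Southern Hemisphere the Coriolis force deflects motion to the left, so the geostrophic wind blows 90° to the left of the pressure-gradient force (low pressure on the right).
Rotating 135° by 90° counterclockwise gives 045° — the wind blows toward the northeast.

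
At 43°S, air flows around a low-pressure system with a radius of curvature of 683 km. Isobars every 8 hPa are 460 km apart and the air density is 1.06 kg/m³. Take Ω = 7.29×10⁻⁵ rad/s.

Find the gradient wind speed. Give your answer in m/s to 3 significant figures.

13.7 m/s

Coriolis parameter at 43°S:
f = 2Ω sin φ = 2 × 7.29×10⁻⁵ × sin 43° = 9.94×10⁻⁵ s⁻¹
Pressure gradient: |∂P/∂n| = 800 Pa / 460000 m = 1.74×10⁻³ Pa/m
Geostrophic speed: V_g = |∂P/∂n|/(fρ) = 1.74×10⁻³/(9.94×10⁻⁵ × 1.06) = 16.5 m/s
Around a low, centrifugal force acts outward with Coriolis, so pressure-gradient force balances both:
(1/ρ)|∂P/∂n| = fV + V²/R  →  V² + fR·V − fR·V_g = 0
With fR = 9.94×10⁻⁵ × 683×10³ m = 67.9 m/s:
V = [−fR + √((fR)² + 4 fR V_g)]/2 = [−67.9 + √(67.9² + 4×67.9×16.5)]/2 = 13.7 m/s
Subgeostrophic (V < V_g = 16.5 m/s), as expected around a low.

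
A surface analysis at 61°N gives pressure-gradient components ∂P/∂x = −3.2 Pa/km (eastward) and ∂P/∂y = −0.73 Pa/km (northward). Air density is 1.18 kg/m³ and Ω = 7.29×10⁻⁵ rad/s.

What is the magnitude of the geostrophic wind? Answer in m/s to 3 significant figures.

21.8 m/s

Coriolis parameter at 61°N:
f = 2Ω sin φ = 2 × 7.29×10⁻⁵ × sin 61° = 1.28×10⁻⁴ s⁻¹
Component geostrophic relations (x east, y north):
u_g = −(1/(fρ)) ∂P/∂y,  v_g = (1/(fρ)) ∂P/∂x
u_g = −(−0.73×10⁻³)/(1.28×10⁻⁴ × 1.18) = 4.85 m/s;  v_g = (−3.2×10⁻³)/(1.28×10⁻⁴ × 1.18) = −21.3 m/s
|V_g| = √(u_g² + v_g²) = 21.8 m/s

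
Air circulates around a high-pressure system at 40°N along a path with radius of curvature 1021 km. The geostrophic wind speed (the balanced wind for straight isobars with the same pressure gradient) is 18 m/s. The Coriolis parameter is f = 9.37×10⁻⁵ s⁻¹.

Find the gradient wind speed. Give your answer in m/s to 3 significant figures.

Around a high, pressure-gradient force acts outward with centrifugal, so Coriolis balances both:
fV = (1/ρ)|∂P/∂n| + V²/R  →  V² − fR·V + fR·V_g = 0
With fR = 9.37×10⁻⁵ × 1021×10³ m = 95.7 m/s:
V = [fR − √((fR)² − 4 fR V_g)]/2 = [95.7 − √(95.7² − 4×95.7×18)]/2 = 24 m/s
Supergeostrophic (V > V_g = 18 m/s), as expected around a high.

24.0 m/s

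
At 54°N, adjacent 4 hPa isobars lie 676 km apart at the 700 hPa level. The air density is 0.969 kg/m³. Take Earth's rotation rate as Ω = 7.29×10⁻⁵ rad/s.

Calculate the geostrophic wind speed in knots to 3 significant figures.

Coriolis parameter at 54°N:
f = 2Ω sin φ = 2 × 7.29×10⁻⁵ × sin 54° = 1.18×10⁻⁴ s⁻¹
Pressure gradient: |∂P/∂n| = 400 Pa / 676000 m = 5.92×10⁻⁴ Pa/m
Geostrophic balance (pressure-gradient force = Coriolis force):
V_g = (1/(fρ)) |∂P/∂n| = 5.92×10⁻⁴ / (1.18×10⁻⁴ × 0.969) = 5.18 m/s
Converting: 5.18 m/s × 1.944 = 10.1 knots

10.1 knots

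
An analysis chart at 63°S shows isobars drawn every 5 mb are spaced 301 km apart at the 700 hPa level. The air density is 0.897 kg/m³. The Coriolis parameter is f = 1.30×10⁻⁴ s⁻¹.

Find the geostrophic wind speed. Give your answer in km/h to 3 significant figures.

Pressure gradient: |∂P/∂n| = 500 Pa / 301000 m = 1.66×10⁻³ Pa/m
Geostrophic balance (pressure-gradient force = Coriolis force):
V_g = (1/(fρ)) |∂P/∂n| = 1.66×10⁻³ / (1.30×10⁻⁴ × 0.897) = 14.2 m/s
Converting: 14.2 m/s × 3.6 = 51.3 km/h

51.3 km/h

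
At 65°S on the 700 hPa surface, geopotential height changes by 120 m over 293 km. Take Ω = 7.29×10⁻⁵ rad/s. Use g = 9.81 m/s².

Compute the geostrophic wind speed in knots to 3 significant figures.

59.1 knots

Coriolis parameter at 65°S:
f = 2Ω sin φ = 2 × 7.29×10⁻⁵ × sin 65° = 1.32×10⁻⁴ s⁻¹
Height gradient: |∂Z/∂n| = 120 m / 293000 m = 4.10×10⁻⁴
On a pressure surface, geostrophic balance gives V_g = (g/f)|∂Z/∂n|:
V_g = 9.81 × 4.10×10⁻⁴ / 1.32×10⁻⁴ = 30.4 m/s
Converting: 30.4 m/s × 1.944 = 59.1 knots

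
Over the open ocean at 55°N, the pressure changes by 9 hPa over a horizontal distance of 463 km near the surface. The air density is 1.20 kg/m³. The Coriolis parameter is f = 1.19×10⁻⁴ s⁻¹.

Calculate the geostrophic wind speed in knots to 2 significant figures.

Pressure gradient: |∂P/∂n| = 900 Pa / 463000 m = 1.94×10⁻³ Pa/m
Geostrophic balance (pressure-gradient force = Coriolis force):
V_g = (1/(fρ)) |∂P/∂n| = 1.94×10⁻³ / (1.19×10⁻⁴ × 1.20) = 13.6 m/s
Converting: 13.6 m/s × 1.944 = 26 knots

26 knots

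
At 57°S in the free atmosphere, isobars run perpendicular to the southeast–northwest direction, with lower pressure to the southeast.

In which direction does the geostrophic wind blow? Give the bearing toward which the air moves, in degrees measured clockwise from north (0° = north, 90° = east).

045°

The pressure-gradient force points toward the southeast (bearing 135°).
Geostrophic balance: in the Southern Hemisphere the Coriolis force deflects motion to the left, so the geostrophic wind blows 90° to the left of the pressure-gradient force (low pressure on the right).
Rotating 135° by 90° counterclockwise gives 045° — the wind blows toward the northeast.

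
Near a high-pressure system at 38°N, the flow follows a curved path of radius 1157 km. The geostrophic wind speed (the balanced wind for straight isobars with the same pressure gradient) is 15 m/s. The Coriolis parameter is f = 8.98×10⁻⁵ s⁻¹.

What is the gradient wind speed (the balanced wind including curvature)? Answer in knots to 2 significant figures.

Around a high, pressure-gradient force acts outward with centrifugal, so Coriolis balances both:
fV = (1/ρ)|∂P/∂n| + V²/R  →  V² − fR·V + fR·V_g = 0
With fR = 8.98×10⁻⁵ × 1157×10³ m = 104 m/s:
V = [fR − √((fR)² − 4 fR V_g)]/2 = [104 − √(104² − 4×104×15)]/2 = 18.2 m/s
Supergeostrophic (V > V_g = 15 m/s), as expected around a high.
Converting: 18.2 m/s × 1.944 = 35 knots

35 knots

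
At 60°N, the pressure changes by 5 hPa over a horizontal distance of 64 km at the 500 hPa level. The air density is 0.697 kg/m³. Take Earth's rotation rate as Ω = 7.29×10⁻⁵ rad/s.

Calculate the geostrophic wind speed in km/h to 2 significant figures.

Coriolis parameter at 60°N:
f = 2Ω sin φ = 2 × 7.29×10⁻⁵ × sin 60° = 1.26×10⁻⁴ s⁻¹
Pressure gradient: |∂P/∂n| = 500 Pa / 64000 m = 7.81×10⁻³ Pa/m
Geostrophic balance (pressure-gradient force = Coriolis force):
V_g = (1/(fρ)) |∂P/∂n| = 7.81×10⁻³ / (1.26×10⁻⁴ × 0.697) = 88.8 m/s
Converting: 88.8 m/s × 3.6 = 320 km/h

320 km/h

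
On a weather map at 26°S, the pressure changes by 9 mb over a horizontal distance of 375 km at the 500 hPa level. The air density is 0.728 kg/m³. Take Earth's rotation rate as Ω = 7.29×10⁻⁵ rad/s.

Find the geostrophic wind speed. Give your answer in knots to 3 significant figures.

100 knots

Coriolis parameter at 26°S:
f = 2Ω sin φ = 2 × 7.29×10⁻⁵ × sin 26° = 6.39×10⁻⁵ s⁻¹
Pressure gradient: |∂P/∂n| = 900 Pa / 375000 m = 2.40×10⁻³ Pa/m
Geostrophic balance (pressure-gradient force = Coriolis force):
V_g = (1/(fρ)) |∂P/∂n| = 2.40×10⁻³ / (6.39×10⁻⁵ × 0.728) = 51.6 m/s
Converting: 51.6 m/s × 1.944 = 100 knots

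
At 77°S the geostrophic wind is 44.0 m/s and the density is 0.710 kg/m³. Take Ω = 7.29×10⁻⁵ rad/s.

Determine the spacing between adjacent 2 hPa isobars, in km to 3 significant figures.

Coriolis parameter at 77°S:
f = 2Ω sin φ = 2 × 7.29×10⁻⁵ × sin 77° = 1.42×10⁻⁴ s⁻¹
Geostrophic balance rearranged: |∂P/∂n| = f ρ V_g
|∂P/∂n| = 1.42×10⁻⁴ × 0.710 × 44.0 = 4.44×10⁻³ Pa/m
Isobar spacing: Δn = ΔP/|∂P/∂n| = 200 Pa / 4.44×10⁻³ Pa/m = 45065 m ≈ 45.1 km

45.1 km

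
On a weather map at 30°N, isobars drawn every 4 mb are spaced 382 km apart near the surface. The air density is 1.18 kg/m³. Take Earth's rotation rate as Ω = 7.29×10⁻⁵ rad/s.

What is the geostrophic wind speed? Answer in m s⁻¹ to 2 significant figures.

12 m s⁻¹

Coriolis parameter at 30°N:
f = 2Ω sin φ = 2 × 7.29×10⁻⁵ × sin 30° = 7.29×10⁻⁵ s⁻¹
Pressure gradient: |∂P/∂n| = 400 Pa / 382000 m = 1.05×10⁻³ Pa/m
Geostrophic balance (pressure-gradient force = Coriolis force):
V_g = (1/(fρ)) |∂P/∂n| = 1.05×10⁻³ / (7.29×10⁻⁵ × 1.18) = 12.2 m/s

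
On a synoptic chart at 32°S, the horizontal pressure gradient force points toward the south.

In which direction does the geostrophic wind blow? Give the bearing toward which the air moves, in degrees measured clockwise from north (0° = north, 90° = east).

090°

The pressure-gradient force points toward the south (bearing 180°).
Geostrophic balance: in the Southern Hemisphere the Coriolis force deflects motion to the left, so the geostrophic wind blows 90° to the left of the pressure-gradient force (low pressure on the right).
Rotating 180° by 90° counterclockwise gives 090° — the wind blows toward the east.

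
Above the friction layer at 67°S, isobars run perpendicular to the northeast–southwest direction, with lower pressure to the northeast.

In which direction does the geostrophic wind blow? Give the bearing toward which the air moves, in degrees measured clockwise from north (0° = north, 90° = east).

The pressure-gradient force points toward the northeast (bearing 045°).
Geostrophic balance: in the Southern Hemisphere the Coriolis force deflects motion to the left, so the geostrophic wind blows 90° to the left of the pressure-gradient force (low pressure on the right).
Rotating 045° by 90° counterclockwise gives 315° — the wind blows toward the northwest.

315°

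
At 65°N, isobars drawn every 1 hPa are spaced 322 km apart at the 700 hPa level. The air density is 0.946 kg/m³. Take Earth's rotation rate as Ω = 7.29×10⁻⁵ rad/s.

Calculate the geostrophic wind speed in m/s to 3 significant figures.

2.48 m/s

Coriolis parameter at 65°N:
f = 2Ω sin φ = 2 × 7.29×10⁻⁵ × sin 65° = 1.32×10⁻⁴ s⁻¹
Pressure gradient: |∂P/∂n| = 100 Pa / 322000 m = 3.11×10⁻⁴ Pa/m
Geostrophic balance (pressure-gradient force = Coriolis force):
V_g = (1/(fρ)) |∂P/∂n| = 3.11×10⁻⁴ / (1.32×10⁻⁴ × 0.946) = 2.48 m/s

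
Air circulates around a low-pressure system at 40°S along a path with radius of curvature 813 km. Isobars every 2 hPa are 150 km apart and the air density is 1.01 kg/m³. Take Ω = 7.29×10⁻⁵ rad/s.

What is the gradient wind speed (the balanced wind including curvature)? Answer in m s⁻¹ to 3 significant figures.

Coriolis parameter at 40°S:
f = 2Ω sin φ = 2 × 7.29×10⁻⁵ × sin 40° = 9.37×10⁻⁵ s⁻¹
Pressure gradient: |∂P/∂n| = 200 Pa / 150000 m = 1.33×10⁻³ Pa/m
Geostrophic speed: V_g = |∂P/∂n|/(fρ) = 1.33×10⁻³/(9.37×10⁻⁵ × 1.01) = 14.1 m/s
Around a low, centrifugal force acts outward with Coriolis, so pressure-gradient force balances both:
(1/ρ)|∂P/∂n| = fV + V²/R  →  V² + fR·V − fR·V_g = 0
With fR = 9.37×10⁻⁵ × 813×10³ m = 76.2 m/s:
V = [−fR + √((fR)² + 4 fR V_g)]/2 = [−76.2 + √(76.2² + 4×76.2×14.1)]/2 = 12.1 m/s
Subgeostrophic (V < V_g = 14.1 m/s), as expected around a low.

12.1 m s⁻¹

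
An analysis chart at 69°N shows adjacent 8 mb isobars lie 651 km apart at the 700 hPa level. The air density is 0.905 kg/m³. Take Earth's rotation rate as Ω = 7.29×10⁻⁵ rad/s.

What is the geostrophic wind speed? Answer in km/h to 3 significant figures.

Coriolis parameter at 69°N:
f = 2Ω sin φ = 2 × 7.29×10⁻⁵ × sin 69° = 1.36×10⁻⁴ s⁻¹
Pressure gradient: |∂P/∂n| = 800 Pa / 651000 m = 1.23×10⁻³ Pa/m
Geostrophic balance (pressure-gradient force = Coriolis force):
V_g = (1/(fρ)) |∂P/∂n| = 1.23×10⁻³ / (1.36×10⁻⁴ × 0.905) = 9.98 m/s
Converting: 9.98 m/s × 3.6 = 35.9 km/h

35.9 km/h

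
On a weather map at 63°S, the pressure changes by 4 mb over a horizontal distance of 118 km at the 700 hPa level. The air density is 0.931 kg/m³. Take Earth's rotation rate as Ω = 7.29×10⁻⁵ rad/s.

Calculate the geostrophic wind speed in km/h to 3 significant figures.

101 km/h

Coriolis parameter at 63°S:
f = 2Ω sin φ = 2 × 7.29×10⁻⁵ × sin 63° = 1.30×10⁻⁴ s⁻¹
Pressure gradient: |∂P/∂n| = 400 Pa / 118000 m = 3.39×10⁻³ Pa/m
Geostrophic balance (pressure-gradient force = Coriolis force):
V_g = (1/(fρ)) |∂P/∂n| = 3.39×10⁻³ / (1.30×10⁻⁴ × 0.931) = 28.0 m/s
Converting: 28.0 m/s × 3.6 = 101 km/h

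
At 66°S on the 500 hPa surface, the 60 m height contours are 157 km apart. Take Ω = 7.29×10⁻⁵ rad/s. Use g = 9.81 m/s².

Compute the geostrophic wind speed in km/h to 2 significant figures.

Coriolis parameter at 66°S:
f = 2Ω sin φ = 2 × 7.29×10⁻⁵ × sin 66° = 1.33×10⁻⁴ s⁻¹
Height gradient: |∂Z/∂n| = 60 m / 157000 m = 3.82×10⁻⁴
On a pressure surface, geostrophic balance gives V_g = (g/f)|∂Z/∂n|:
V_g = 9.81 × 3.82×10⁻⁴ / 1.33×10⁻⁴ = 28.1 m/s
Converting: 28.1 m/s × 3.6 = 100 km/h

100 km/h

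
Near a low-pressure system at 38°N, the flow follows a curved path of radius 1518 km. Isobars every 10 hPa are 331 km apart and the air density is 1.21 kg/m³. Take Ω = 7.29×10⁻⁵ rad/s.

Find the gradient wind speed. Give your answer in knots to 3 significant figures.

Coriolis parameter at 38°N:
f = 2Ω sin φ = 2 × 7.29×10⁻⁵ × sin 38° = 8.98×10⁻⁵ s⁻¹
Pressure gradient: |∂P/∂n| = 1000 Pa / 331000 m = 3.02×10⁻³ Pa/m
Geostrophic speed: V_g = |∂P/∂n|/(fρ) = 3.02×10⁻³/(8.98×10⁻⁵ × 1.21) = 27.8 m/s
Around a low, centrifugal force acts outward with Coriolis, so pressure-gradient force balances both:
(1/ρ)|∂P/∂n| = fV + V²/R  →  V² + fR·V − fR·V_g = 0
With fR = 8.98×10⁻⁵ × 1518×10³ m = 136 m/s:
V = [−fR + √((fR)² + 4 fR V_g)]/2 = [−136 + √(136² + 4×136×27.8)]/2 = 23.7 m/s
Subgeostrophic (V < V_g = 27.8 m/s), as expected around a low.
Converting: 23.7 m/s × 1.944 = 46.1 knots

46.1 knots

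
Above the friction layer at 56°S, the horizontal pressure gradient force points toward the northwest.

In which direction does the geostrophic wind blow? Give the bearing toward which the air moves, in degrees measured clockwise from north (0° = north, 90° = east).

225°

The pressure-gradient force points toward the northwest (bearing 315°).
Geostrophic balance: in the Southern Hemisphere the Coriolis force deflects motion to the left, so the geostrophic wind blows 90° to the left of the pressure-gradient force (low pressure on the right).
Rotating 315° by 90° counterclockwise gives 225° — the wind blows toward the southwest.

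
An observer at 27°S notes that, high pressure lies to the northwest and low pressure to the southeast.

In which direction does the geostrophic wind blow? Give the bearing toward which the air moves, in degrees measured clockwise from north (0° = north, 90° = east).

045°

The pressure-gradient force points toward the southeast (bearing 135°).
Geostrophic balance: in the Southern Hemisphere the Coriolis force deflects motion to the left, so the geostrophic wind blows 90° to the left of the pressure-gradient force (low pressure on the right).
Rotating 135° by 90° counterclockwise gives 045° — the wind blows toward the northeast.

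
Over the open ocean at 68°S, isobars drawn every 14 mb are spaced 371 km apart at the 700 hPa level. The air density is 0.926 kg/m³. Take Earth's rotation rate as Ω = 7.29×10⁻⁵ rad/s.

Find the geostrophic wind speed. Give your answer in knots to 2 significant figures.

59 knots

Coriolis parameter at 68°S:
f = 2Ω sin φ = 2 × 7.29×10⁻⁵ × sin 68° = 1.35×10⁻⁴ s⁻¹
Pressure gradient: |∂P/∂n| = 1400 Pa / 371000 m = 3.77×10⁻³ Pa/m
Geostrophic balance (pressure-gradient force = Coriolis force):
V_g = (1/(fρ)) |∂P/∂n| = 3.77×10⁻³ / (1.35×10⁻⁴ × 0.926) = 30.1 m/s
Converting: 30.1 m/s × 1.944 = 59 knots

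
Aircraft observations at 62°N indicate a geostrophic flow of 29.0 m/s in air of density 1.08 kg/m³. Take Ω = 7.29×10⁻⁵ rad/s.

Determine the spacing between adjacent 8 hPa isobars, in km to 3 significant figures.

Coriolis parameter at 62°N:
f = 2Ω sin φ = 2 × 7.29×10⁻⁵ × sin 62° = 1.29×10⁻⁴ s⁻¹
Geostrophic balance rearranged: |∂P/∂n| = f ρ V_g
|∂P/∂n| = 1.29×10⁻⁴ × 1.08 × 29.0 = 4.03×10⁻³ Pa/m
Isobar spacing: Δn = ΔP/|∂P/∂n| = 800 Pa / 4.03×10⁻³ Pa/m = 198416 m ≈ 198 km

198 km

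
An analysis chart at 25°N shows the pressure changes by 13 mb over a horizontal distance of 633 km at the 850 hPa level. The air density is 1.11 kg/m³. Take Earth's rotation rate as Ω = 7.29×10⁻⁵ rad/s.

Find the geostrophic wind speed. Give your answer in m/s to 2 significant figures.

30 m/s

Coriolis parameter at 25°N:
f = 2Ω sin φ = 2 × 7.29×10⁻⁵ × sin 25° = 6.16×10⁻⁵ s⁻¹
Pressure gradient: |∂P/∂n| = 1300 Pa / 633000 m = 2.05×10⁻³ Pa/m
Geostrophic balance (pressure-gradient force = Coriolis force):
V_g = (1/(fρ)) |∂P/∂n| = 2.05×10⁻³ / (6.16×10⁻⁵ × 1.11) = 30.0 m/s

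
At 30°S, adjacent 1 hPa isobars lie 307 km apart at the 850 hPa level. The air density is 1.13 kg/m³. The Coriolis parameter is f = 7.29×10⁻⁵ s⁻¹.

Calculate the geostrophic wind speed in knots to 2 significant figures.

Pressure gradient: |∂P/∂n| = 100 Pa / 307000 m = 3.26×10⁻⁴ Pa/m
Geostrophic balance (pressure-gradient force = Coriolis force):
V_g = (1/(fρ)) |∂P/∂n| = 3.26×10⁻⁴ / (7.29×10⁻⁵ × 1.13) = 3.95 m/s
Converting: 3.95 m/s × 1.944 = 7.7 knots

7.7 knots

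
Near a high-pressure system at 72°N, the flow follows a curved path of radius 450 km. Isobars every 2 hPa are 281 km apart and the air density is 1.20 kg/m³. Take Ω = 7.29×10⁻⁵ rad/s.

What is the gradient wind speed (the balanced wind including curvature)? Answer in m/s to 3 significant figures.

4.62 m/s

Coriolis parameter at 72°N:
f = 2Ω sin φ = 2 × 7.29×10⁻⁵ × sin 72° = 1.39×10⁻⁴ s⁻¹
Pressure gradient: |∂P/∂n| = 200 Pa / 281000 m = 7.12×10⁻⁴ Pa/m
Geostrophic speed: V_g = |∂P/∂n|/(fρ) = 7.12×10⁻⁴/(1.39×10⁻⁴ × 1.20) = 4.28 m/s
Around a high, pressure-gradient force acts outward with centrifugal, so Coriolis balances both:
fV = (1/ρ)|∂P/∂n| + V²/R  →  V² − fR·V + fR·V_g = 0
With fR = 1.39×10⁻⁴ × 450×10³ m = 62.4 m/s:
V = [fR − √((fR)² − 4 fR V_g)]/2 = [62.4 − √(62.4² − 4×62.4×4.28)]/2 = 4.62 m/s
Supergeostrophic (V > V_g = 4.28 m/s), as expected around a high.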